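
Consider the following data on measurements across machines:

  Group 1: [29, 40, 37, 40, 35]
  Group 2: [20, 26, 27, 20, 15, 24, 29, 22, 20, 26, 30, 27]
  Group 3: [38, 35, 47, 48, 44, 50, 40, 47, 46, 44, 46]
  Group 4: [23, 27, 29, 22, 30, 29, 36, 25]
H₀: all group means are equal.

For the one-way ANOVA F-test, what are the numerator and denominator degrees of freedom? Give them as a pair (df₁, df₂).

k = 4 groups, N = 36 total
df = (k−1, N−k) = (4−1, 36−4) = (3, 32)

degrees of freedom = [3, 32]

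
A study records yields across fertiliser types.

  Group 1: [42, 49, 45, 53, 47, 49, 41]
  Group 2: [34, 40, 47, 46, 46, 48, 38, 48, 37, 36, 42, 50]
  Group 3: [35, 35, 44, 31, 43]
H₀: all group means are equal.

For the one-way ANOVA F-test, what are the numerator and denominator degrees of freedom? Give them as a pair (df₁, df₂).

k = 3 groups, N = 24 total
df = (k−1, N−k) = (3−1, 24−3) = (2, 21)

degrees of freedom = [2, 21]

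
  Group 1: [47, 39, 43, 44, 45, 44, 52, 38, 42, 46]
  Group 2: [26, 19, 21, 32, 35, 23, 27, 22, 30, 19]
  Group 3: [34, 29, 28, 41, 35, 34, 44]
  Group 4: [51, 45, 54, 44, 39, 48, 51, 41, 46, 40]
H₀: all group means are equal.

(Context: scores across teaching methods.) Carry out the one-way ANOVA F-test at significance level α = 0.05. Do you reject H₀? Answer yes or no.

reject H₀: yes

Group means [44.00, 25.40, 35.00, 45.90], grand mean 37.784
SSB = Σnᵢ(x̄ᵢ−x̄)² = 2632.970; SSW = ΣΣ(x−x̄ᵢ)² = 859.300
MSB = 2632.970/3 = 877.6568; MSW = 859.300/33 = 26.0394
F = MSB/MSW = 33.7050
df = (3, 33)
p-value (upper-tail) = 0.00000
At α=0.05: p < α → reject H₀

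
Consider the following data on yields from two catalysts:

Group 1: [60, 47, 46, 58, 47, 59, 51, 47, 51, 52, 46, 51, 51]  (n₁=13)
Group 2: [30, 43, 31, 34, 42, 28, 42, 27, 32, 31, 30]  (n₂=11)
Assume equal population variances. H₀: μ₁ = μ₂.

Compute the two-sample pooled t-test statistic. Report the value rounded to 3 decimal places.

x̄₁=51.231, s₁=4.935, n₁=13
x̄₂=33.636, s₂=5.887, n₂=11
s_p² = [12·4.935² + 10·5.887²]/22 = 29.0388
SE = √(s_p²·(1/13+1/11)) = 2.2076
t = (51.231−33.636)/2.2076 = 7.9698
df = 22

test statistic = 7.970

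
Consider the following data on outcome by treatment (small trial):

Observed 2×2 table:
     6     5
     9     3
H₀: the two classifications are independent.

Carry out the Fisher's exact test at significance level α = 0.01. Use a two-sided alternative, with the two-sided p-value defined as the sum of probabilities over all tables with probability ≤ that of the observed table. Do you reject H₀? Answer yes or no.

Margins: r₁=11, r₂=12, c₁=15, c₂=8, n=23
p_obs = C(11,6)·C(12,9)/C(23,15); sum pmf over tables with pmf ≤ p_obs
p-value (two-sided) = 0.40032
At α=0.01: p ≥ α → fail to reject H₀

reject H₀: no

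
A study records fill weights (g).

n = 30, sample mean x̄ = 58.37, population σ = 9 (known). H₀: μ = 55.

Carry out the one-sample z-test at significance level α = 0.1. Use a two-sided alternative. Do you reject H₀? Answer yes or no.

SE = σ/√n = 9/√30 = 1.6432
z = (x̄−μ₀)/SE = (58.37−55)/1.6432 = 2.0509
p-value (two-sided) = 0.04028
At α=0.1: p < α → reject H₀

reject H₀: yes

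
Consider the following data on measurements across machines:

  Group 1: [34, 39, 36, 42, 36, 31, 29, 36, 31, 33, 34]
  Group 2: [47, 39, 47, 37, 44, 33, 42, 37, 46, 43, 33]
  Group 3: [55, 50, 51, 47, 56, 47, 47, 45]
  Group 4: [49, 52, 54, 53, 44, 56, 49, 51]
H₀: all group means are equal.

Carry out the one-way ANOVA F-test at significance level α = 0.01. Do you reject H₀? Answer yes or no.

reject H₀: yes

Group means [34.64, 40.73, 49.75, 51.00], grand mean 43.026
SSB = Σnᵢ(x̄ᵢ−x̄)² = 1702.746; SSW = ΣΣ(x−x̄ᵢ)² = 624.227
MSB = 1702.746/3 = 567.5821; MSW = 624.227/34 = 18.3596
F = MSB/MSW = 30.9147
df = (3, 34)
p-value (upper-tail) = 0.00000
At α=0.01: p < α → reject H₀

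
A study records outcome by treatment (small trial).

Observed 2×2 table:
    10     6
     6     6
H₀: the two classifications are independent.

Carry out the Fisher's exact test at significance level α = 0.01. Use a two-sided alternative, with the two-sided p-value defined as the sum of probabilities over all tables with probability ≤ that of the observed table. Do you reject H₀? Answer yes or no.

Margins: r₁=16, r₂=12, c₁=16, c₂=12, n=28
p_obs = C(16,10)·C(12,6)/C(28,16); sum pmf over tables with pmf ≤ p_obs
p-value (two-sided) = 0.70217
At α=0.01: p ≥ α → fail to reject H₀

reject H₀: no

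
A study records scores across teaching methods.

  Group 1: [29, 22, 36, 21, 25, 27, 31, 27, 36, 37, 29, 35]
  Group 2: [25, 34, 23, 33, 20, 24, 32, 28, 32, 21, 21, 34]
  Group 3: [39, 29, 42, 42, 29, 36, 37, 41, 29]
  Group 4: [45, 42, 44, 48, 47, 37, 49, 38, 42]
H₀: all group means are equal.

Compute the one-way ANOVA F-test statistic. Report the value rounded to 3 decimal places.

test statistic = 19.227

Group means [29.58, 27.25, 36.00, 43.56], grand mean 33.286
SSB = Σnᵢ(x̄ᵢ−x̄)² = 1617.183; SSW = ΣΣ(x−x̄ᵢ)² = 1065.389
MSB = 1617.183/3 = 539.0608; MSW = 1065.389/38 = 28.0365
F = MSB/MSW = 19.2271
df = (3, 38)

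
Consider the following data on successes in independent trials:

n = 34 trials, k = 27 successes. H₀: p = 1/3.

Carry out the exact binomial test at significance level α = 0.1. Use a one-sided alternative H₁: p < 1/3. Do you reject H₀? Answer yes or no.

Exact binomial: n=34, k=27, p₀=1/3=0.3333
P(X≤27) from Σ C(n,i)·p₀^i·(1−p₀)^(n−i)
p-value (one-sided, H₁ less) = 1.00000
At α=0.1: p ≥ α → fail to reject H₀

reject H₀: no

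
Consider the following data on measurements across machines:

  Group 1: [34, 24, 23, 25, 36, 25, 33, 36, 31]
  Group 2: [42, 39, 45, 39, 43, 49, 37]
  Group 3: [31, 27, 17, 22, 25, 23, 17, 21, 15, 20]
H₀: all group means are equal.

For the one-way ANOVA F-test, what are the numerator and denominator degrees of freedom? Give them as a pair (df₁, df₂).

k = 3 groups, N = 26 total
df = (k−1, N−k) = (3−1, 26−3) = (2, 23)

degrees of freedom = [2, 23]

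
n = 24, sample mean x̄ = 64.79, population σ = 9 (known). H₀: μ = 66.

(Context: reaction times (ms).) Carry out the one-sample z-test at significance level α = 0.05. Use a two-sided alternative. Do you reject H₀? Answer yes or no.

SE = σ/√n = 9/√24 = 1.8371
z = (x̄−μ₀)/SE = (64.79−66)/1.8371 = -0.6586
p-value (two-sided) = 0.51013
At α=0.05: p ≥ α → fail to reject H₀

reject H₀: no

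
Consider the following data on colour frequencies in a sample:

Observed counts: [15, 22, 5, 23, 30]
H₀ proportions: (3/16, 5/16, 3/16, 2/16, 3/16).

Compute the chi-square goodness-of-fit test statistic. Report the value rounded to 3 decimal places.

test statistic = 30.412

n = 95; E_i = n·p_i = [17.81, 29.69, 17.81, 11.88, 17.81]
χ² = (15−17.81)²/17.81 + (22−29.69)²/29.69 + (5−17.81)²/17.81 + (23−11.88)²/11.88 + (30−17.81)²/17.81 = 30.4119
df = 4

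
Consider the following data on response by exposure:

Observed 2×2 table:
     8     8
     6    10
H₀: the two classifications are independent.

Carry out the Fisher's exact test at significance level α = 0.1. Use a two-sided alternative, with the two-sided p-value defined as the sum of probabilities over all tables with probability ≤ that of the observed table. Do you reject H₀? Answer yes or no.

Margins: r₁=16, r₂=16, c₁=14, c₂=18, n=32
p_obs = C(16,8)·C(16,6)/C(32,14); sum pmf over tables with pmf ≤ p_obs
p-value (two-sided) = 0.72239
At α=0.1: p ≥ α → fail to reject H₀

reject H₀: no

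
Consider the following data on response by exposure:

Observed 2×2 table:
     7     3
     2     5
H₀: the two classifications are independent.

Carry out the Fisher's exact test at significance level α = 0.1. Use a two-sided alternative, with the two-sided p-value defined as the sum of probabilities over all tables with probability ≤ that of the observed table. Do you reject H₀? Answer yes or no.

Margins: r₁=10, r₂=7, c₁=9, c₂=8, n=17
p_obs = C(10,7)·C(7,2)/C(17,9); sum pmf over tables with pmf ≤ p_obs
p-value (two-sided) = 0.15343
At α=0.1: p ≥ α → fail to reject H₀

reject H₀: no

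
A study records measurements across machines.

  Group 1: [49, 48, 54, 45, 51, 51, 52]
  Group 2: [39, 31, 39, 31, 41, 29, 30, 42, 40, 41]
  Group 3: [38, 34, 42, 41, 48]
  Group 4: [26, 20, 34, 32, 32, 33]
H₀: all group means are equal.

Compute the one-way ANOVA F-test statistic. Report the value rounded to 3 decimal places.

test statistic = 21.029

Group means [50.00, 36.30, 40.60, 29.50], grand mean 39.036
SSB = Σnᵢ(x̄ᵢ−x̄)² = 1474.164; SSW = ΣΣ(x−x̄ᵢ)² = 560.800
MSB = 1474.164/3 = 491.3881; MSW = 560.800/24 = 23.3667
F = MSB/MSW = 21.0294
df = (3, 24)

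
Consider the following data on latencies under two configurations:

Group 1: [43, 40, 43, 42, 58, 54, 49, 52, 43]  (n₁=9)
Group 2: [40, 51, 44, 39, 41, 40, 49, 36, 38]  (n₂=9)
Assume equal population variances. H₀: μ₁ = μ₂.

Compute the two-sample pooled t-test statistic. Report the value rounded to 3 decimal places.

x̄₁=47.111, s₁=6.333, n₁=9
x̄₂=42.000, s₂=5.050, n₂=9
s_p² = [8·6.333² + 8·5.050²]/16 = 32.8056
SE = √(s_p²·(1/9+1/9)) = 2.7000
t = (47.111−42.000)/2.7000 = 1.8930
df = 16

test statistic = 1.893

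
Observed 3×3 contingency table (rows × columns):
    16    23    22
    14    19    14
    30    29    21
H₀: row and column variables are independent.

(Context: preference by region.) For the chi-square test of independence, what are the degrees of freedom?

df = (r−1)(c−1) = (3−1)·(3−1) = 4

degrees of freedom = 4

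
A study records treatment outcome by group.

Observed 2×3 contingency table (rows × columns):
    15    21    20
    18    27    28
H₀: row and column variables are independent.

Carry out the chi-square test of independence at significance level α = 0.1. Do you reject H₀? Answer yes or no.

reject H₀: no

Row totals [56, 73], col totals [33, 48, 48], n=129
χ² = (15−14.33)²/14.33 + (21−20.84)²/20.84 + (20−20.84)²/20.84 + (18−18.67)²/18.67 + (27−27.16)²/27.16 + (28−27.16)²/27.16 = 0.1178
df = 2
p-value (upper-tail) = 0.94280
At α=0.1: p ≥ α → fail to reject H₀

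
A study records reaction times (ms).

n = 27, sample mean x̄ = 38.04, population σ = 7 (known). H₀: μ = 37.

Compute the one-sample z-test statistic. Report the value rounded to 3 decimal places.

test statistic = 0.772

SE = σ/√n = 7/√27 = 1.3472
z = (x̄−μ₀)/SE = (38.04−37)/1.3472 = 0.7720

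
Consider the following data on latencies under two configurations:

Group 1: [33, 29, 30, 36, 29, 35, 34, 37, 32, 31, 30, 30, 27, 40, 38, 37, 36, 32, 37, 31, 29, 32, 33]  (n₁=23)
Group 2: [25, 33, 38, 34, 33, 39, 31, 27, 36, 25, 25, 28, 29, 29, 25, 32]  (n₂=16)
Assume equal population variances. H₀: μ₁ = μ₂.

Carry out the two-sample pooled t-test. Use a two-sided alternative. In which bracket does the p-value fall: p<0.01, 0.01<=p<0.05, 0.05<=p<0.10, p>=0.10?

p-value bracket: 0.05<=p<0.10

x̄₁=32.957, s₁=3.483, n₁=23
x̄₂=30.562, s₂=4.690, n₂=16
s_p² = [22·3.483² + 15·4.690²]/37 = 16.1323
SE = √(s_p²·(1/23+1/16)) = 1.3075
t = (32.957−30.562)/1.3075 = 1.8309
df = 37
p-value (two-sided) = 0.07517
→ bracket: 0.05<=p<0.10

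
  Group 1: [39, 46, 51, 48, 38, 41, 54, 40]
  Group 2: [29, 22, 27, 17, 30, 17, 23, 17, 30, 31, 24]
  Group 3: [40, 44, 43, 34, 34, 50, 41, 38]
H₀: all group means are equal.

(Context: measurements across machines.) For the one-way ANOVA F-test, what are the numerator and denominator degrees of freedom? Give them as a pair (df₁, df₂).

degrees of freedom = [2, 24]

k = 3 groups, N = 27 total
df = (k−1, N−k) = (3−1, 27−3) = (2, 24)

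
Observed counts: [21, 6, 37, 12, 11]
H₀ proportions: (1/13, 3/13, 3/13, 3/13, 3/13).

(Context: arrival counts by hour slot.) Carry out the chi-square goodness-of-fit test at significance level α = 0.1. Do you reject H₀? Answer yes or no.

reject H₀: yes

n = 87; E_i = n·p_i = [6.69, 20.08, 20.08, 20.08, 20.08]
χ² = (21−6.69)²/6.69 + (6−20.08)²/20.08 + (37−20.08)²/20.08 + (12−20.08)²/20.08 + (11−20.08)²/20.08 = 62.0766
df = 4
p-value (upper-tail) = 0.00000
At α=0.1: p < α → reject H₀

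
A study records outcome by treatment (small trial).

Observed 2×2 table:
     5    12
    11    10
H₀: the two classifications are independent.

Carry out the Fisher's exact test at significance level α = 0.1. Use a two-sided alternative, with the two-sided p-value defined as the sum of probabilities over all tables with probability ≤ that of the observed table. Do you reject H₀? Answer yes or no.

Margins: r₁=17, r₂=21, c₁=16, c₂=22, n=38
p_obs = C(17,5)·C(21,11)/C(38,16); sum pmf over tables with pmf ≤ p_obs
p-value (two-sided) = 0.19716
At α=0.1: p ≥ α → fail to reject H₀

reject H₀: no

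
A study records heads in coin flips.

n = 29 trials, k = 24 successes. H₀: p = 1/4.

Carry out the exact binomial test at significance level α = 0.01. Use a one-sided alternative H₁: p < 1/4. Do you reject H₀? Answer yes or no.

reject H₀: no

Exact binomial: n=29, k=24, p₀=1/4=0.2500
P(X≤24) from Σ C(n,i)·p₀^i·(1−p₀)^(n−i)
p-value (one-sided, H₁ less) = 1.00000
At α=0.01: p ≥ α → fail to reject H₀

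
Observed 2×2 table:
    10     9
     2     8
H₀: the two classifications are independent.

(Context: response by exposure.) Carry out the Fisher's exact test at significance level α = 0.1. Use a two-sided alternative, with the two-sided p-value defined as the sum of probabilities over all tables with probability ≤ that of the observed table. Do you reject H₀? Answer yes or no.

Margins: r₁=19, r₂=10, c₁=12, c₂=17, n=29
p_obs = C(19,10)·C(10,2)/C(29,12); sum pmf over tables with pmf ≤ p_obs
p-value (two-sided) = 0.12608
At α=0.1: p ≥ α → fail to reject H₀

reject H₀: no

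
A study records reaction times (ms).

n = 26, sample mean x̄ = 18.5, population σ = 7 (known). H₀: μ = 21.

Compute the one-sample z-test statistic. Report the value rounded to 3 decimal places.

SE = σ/√n = 7/√26 = 1.3728
z = (x̄−μ₀)/SE = (18.5−21)/1.3728 = -1.8211

test statistic = -1.821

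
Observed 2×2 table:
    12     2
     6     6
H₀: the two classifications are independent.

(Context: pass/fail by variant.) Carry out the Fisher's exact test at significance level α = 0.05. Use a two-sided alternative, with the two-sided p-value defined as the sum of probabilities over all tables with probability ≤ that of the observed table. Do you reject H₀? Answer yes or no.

Margins: r₁=14, r₂=12, c₁=18, c₂=8, n=26
p_obs = C(14,12)·C(12,6)/C(26,18); sum pmf over tables with pmf ≤ p_obs
p-value (two-sided) = 0.08952
At α=0.05: p ≥ α → fail to reject H₀

reject H₀: no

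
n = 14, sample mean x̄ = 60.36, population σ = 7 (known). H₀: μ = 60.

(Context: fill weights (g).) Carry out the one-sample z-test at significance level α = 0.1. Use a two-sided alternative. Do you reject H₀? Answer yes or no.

reject H₀: no

SE = σ/√n = 7/√14 = 1.8708
z = (x̄−μ₀)/SE = (60.36−60)/1.8708 = 0.1924
p-value (two-sided) = 0.84741
At α=0.1: p ≥ α → fail to reject H₀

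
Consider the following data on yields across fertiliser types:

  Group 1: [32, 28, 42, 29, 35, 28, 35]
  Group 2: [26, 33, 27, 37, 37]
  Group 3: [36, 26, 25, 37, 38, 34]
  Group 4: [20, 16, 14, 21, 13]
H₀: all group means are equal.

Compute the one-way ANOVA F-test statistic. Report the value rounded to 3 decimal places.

test statistic = 12.708

Group means [32.71, 32.00, 32.67, 16.80], grand mean 29.087
SSB = Σnᵢ(x̄ᵢ−x̄)² = 966.264; SSW = ΣΣ(x−x̄ᵢ)² = 481.562
MSB = 966.264/3 = 322.0881; MSW = 481.562/19 = 25.3454
F = MSB/MSW = 12.7080
df = (3, 19)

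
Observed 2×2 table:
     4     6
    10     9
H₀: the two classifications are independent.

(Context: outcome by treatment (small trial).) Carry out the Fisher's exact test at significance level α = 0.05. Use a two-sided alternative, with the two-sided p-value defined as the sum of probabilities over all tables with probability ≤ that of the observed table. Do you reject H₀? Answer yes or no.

reject H₀: no

Margins: r₁=10, r₂=19, c₁=14, c₂=15, n=29
p_obs = C(10,4)·C(19,10)/C(29,14); sum pmf over tables with pmf ≤ p_obs
p-value (two-sided) = 0.69985
At α=0.05: p ≥ α → fail to reject H₀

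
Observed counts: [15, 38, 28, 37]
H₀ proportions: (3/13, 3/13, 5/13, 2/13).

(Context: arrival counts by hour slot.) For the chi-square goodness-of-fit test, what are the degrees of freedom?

degrees of freedom = 3

df = k − 1 = 4 − 1 = 3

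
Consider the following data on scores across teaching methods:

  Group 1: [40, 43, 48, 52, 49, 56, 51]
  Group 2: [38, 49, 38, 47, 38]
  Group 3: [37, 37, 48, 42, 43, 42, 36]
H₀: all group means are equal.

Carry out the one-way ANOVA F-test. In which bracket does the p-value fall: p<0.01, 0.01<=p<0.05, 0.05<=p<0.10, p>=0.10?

Group means [48.43, 42.00, 40.71], grand mean 43.895
SSB = Σnᵢ(x̄ᵢ−x̄)² = 232.647; SSW = ΣΣ(x−x̄ᵢ)² = 411.143
MSB = 232.647/2 = 116.3233; MSW = 411.143/16 = 25.6964
F = MSB/MSW = 4.5268
df = (2, 16)
p-value (upper-tail) = 0.02767
→ bracket: 0.01<=p<0.05

p-value bracket: 0.01<=p<0.05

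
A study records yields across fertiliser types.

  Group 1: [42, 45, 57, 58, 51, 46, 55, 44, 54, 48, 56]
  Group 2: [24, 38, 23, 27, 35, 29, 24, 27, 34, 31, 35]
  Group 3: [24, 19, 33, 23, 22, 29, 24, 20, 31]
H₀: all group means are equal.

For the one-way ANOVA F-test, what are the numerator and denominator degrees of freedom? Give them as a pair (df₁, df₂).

degrees of freedom = [2, 28]

k = 3 groups, N = 31 total
df = (k−1, N−k) = (3−1, 31−3) = (2, 28)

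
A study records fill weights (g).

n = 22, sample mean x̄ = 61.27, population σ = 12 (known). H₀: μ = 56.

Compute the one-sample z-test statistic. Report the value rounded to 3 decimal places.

SE = σ/√n = 12/√22 = 2.5584
z = (x̄−μ₀)/SE = (61.27−56)/2.5584 = 2.0599

test statistic = 2.060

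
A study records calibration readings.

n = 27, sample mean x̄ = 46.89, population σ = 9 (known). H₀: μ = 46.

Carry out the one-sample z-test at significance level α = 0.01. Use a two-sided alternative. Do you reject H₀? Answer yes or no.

reject H₀: no

SE = σ/√n = 9/√27 = 1.7321
z = (x̄−μ₀)/SE = (46.89−46)/1.7321 = 0.5138
p-value (two-sided) = 0.60736
At α=0.01: p ≥ α → fail to reject H₀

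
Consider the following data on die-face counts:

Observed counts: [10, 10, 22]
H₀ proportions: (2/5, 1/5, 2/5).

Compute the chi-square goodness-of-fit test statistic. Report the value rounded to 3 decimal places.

test statistic = 4.667

n = 42; E_i = n·p_i = [16.80, 8.40, 16.80]
χ² = (10−16.80)²/16.80 + (10−8.40)²/8.40 + (22−16.80)²/16.80 = 4.6667
df = 2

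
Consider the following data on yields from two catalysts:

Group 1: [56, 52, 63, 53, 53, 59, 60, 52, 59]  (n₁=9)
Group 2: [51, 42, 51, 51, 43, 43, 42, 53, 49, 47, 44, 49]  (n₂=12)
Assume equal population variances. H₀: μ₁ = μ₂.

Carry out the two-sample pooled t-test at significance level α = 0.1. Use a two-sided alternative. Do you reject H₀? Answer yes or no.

reject H₀: yes

x̄₁=56.333, s₁=4.062, n₁=9
x̄₂=47.083, s₂=4.078, n₂=12
s_p² = [8·4.062² + 11·4.078²]/19 = 16.5746
SE = √(s_p²·(1/9+1/12)) = 1.7952
t = (56.333−47.083)/1.7952 = 5.1526
df = 19
p-value (two-sided) = 0.00006
At α=0.1: p < α → reject H₀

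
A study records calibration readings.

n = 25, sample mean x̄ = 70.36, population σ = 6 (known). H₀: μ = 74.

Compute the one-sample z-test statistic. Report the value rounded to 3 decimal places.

test statistic = -3.033

SE = σ/√n = 6/√25 = 1.2000
z = (x̄−μ₀)/SE = (70.36−74)/1.2000 = -3.0333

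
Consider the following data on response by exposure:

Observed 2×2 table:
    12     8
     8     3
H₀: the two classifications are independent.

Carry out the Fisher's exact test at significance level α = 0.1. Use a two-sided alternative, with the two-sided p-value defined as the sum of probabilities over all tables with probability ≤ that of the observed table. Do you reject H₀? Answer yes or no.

reject H₀: no

Margins: r₁=20, r₂=11, c₁=20, c₂=11, n=31
p_obs = C(20,12)·C(11,8)/C(31,20); sum pmf over tables with pmf ≤ p_obs
p-value (two-sided) = 0.69788
At α=0.1: p ≥ α → fail to reject H₀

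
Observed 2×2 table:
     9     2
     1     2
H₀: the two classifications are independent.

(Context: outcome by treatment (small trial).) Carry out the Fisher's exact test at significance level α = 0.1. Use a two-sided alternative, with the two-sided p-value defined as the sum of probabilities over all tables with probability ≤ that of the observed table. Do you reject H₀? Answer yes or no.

Margins: r₁=11, r₂=3, c₁=10, c₂=4, n=14
p_obs = C(11,9)·C(3,1)/C(14,10); sum pmf over tables with pmf ≤ p_obs
p-value (two-sided) = 0.17582
At α=0.1: p ≥ α → fail to reject H₀

reject H₀: no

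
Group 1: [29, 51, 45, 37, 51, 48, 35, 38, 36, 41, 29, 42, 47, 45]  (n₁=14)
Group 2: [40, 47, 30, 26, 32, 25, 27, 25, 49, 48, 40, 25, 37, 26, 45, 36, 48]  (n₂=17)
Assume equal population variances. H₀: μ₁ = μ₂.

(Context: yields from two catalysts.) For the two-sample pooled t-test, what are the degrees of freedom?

degrees of freedom = 29

df = n₁ + n₂ − 2 = 14 + 17 − 2 = 29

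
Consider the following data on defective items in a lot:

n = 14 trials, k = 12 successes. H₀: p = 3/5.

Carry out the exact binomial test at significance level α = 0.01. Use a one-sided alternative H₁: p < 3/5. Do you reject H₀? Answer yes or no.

reject H₀: no

Exact binomial: n=14, k=12, p₀=3/5=0.6000
P(X≤12) from Σ C(n,i)·p₀^i·(1−p₀)^(n−i)
p-value (one-sided, H₁ less) = 0.99190
At α=0.01: p ≥ α → fail to reject H₀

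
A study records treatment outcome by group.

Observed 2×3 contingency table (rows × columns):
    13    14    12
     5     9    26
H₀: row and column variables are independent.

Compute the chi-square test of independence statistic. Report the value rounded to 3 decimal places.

Row totals [39, 40], col totals [18, 23, 38], n=79
χ² = (13−8.89)²/8.89 + (14−11.35)²/11.35 + (12−18.76)²/18.76 + (5−9.11)²/9.11 + (9−11.65)²/11.65 + (26−19.24)²/19.24 = 9.7893
df = 2

test statistic = 9.789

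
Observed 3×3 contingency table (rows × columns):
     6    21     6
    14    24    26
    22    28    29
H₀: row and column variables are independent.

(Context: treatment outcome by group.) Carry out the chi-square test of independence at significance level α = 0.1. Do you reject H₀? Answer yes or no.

reject H₀: yes

Row totals [33, 64, 79], col totals [42, 73, 61], n=176
χ² = (6−7.88)²/7.88 + (21−13.69)²/13.69 + (6−11.44)²/11.44 + (14−15.27)²/15.27 + (24−26.55)²/26.55 + (26−22.18)²/22.18 + (22−18.85)²/18.85 + (28−32.77)²/32.77 + (29−27.38)²/27.38 = 9.2604
df = 4
p-value (upper-tail) = 0.05491
At α=0.1: p < α → reject H₀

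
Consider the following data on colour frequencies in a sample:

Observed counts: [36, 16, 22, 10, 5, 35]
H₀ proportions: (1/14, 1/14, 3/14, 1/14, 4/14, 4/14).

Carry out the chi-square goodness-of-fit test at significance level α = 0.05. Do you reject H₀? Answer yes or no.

reject H₀: yes

n = 124; E_i = n·p_i = [8.86, 8.86, 26.57, 8.86, 35.43, 35.43]
χ² = (36−8.86)²/8.86 + (16−8.86)²/8.86 + (22−26.57)²/26.57 + (10−8.86)²/8.86 + (5−35.43)²/35.43 + (35−35.43)²/35.43 = 116.0134
df = 5
p-value (upper-tail) = 0.00000
At α=0.05: p < α → reject H₀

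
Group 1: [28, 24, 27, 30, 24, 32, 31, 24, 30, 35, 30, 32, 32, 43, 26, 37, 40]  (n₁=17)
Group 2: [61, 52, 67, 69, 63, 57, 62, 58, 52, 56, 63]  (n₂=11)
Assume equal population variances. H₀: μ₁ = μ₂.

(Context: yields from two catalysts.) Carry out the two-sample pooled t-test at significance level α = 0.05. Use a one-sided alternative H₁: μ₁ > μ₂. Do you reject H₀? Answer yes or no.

x̄₁=30.882, s₁=5.476, n₁=17
x̄₂=60.000, s₂=5.568, n₂=11
s_p² = [16·5.476² + 10·5.568²]/26 = 30.3756
SE = √(s_p²·(1/17+1/11)) = 2.1327
t = (30.882−60.000)/2.1327 = -13.6532
df = 26
p-value (one-sided, H₁ greater) = 1.00000
At α=0.05: p ≥ α → fail to reject H₀

reject H₀: no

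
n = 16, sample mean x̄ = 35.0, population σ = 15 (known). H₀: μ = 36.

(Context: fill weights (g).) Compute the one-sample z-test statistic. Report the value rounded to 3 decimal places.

SE = σ/√n = 15/√16 = 3.7500
z = (x̄−μ₀)/SE = (35.0−36)/3.7500 = -0.2667

test statistic = -0.267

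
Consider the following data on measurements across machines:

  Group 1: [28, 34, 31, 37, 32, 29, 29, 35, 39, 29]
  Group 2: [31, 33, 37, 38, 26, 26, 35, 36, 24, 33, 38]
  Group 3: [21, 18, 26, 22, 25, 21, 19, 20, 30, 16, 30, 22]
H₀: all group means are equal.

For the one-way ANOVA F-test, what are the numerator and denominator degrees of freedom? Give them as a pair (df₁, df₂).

degrees of freedom = [2, 30]

k = 3 groups, N = 33 total
df = (k−1, N−k) = (3−1, 33−3) = (2, 30)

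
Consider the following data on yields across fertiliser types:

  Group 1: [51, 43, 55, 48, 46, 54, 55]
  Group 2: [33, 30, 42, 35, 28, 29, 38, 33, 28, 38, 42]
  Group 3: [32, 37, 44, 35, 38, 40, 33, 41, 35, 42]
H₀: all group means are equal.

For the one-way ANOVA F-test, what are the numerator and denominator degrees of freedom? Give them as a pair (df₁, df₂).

k = 3 groups, N = 28 total
df = (k−1, N−k) = (3−1, 28−3) = (2, 25)

degrees of freedom = [2, 25]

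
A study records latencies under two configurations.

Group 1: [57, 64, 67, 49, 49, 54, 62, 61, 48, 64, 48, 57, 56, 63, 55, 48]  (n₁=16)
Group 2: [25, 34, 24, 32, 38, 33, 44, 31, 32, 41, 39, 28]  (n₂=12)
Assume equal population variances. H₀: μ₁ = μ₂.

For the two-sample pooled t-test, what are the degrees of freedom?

degrees of freedom = 26

df = n₁ + n₂ − 2 = 16 + 12 − 2 = 26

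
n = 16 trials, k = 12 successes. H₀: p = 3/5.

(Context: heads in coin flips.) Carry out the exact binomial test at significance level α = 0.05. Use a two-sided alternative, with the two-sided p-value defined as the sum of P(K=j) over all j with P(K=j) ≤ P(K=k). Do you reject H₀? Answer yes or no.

Exact binomial: n=16, k=12, p₀=3/5=0.6000
P(X=j) = C(n,j)·p₀^j·(1−p₀)^(n−j); p = Σ P(X=j) over j with P(X=j) ≤ P(X=12)
p-value (two-sided) = 0.30884
At α=0.05: p ≥ α → fail to reject H₀

reject H₀: no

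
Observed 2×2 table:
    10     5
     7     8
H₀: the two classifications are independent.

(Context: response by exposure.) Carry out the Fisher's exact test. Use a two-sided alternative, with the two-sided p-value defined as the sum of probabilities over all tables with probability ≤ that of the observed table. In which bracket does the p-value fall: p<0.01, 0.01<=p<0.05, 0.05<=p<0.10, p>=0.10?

p-value bracket: p>=0.10

Margins: r₁=15, r₂=15, c₁=17, c₂=13, n=30
p_obs = C(15,10)·C(15,7)/C(30,17); sum pmf over tables with pmf ≤ p_obs
p-value (two-sided) = 0.46214
→ bracket: p>=0.10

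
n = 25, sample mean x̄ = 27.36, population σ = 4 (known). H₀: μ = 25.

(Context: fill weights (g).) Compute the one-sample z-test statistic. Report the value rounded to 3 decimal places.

test statistic = 2.950

SE = σ/√n = 4/√25 = 0.8000
z = (x̄−μ₀)/SE = (27.36−25)/0.8000 = 2.9500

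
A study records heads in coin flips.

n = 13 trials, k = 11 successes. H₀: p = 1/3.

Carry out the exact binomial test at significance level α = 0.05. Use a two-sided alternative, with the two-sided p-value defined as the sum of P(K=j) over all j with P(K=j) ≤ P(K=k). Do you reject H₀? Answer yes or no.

Exact binomial: n=13, k=11, p₀=1/3=0.3333
P(X=j) = C(n,j)·p₀^j·(1−p₀)^(n−j); p = Σ P(X=j) over j with P(X=j) ≤ P(X=11)
p-value (two-sided) = 0.00021
At α=0.05: p < α → reject H₀

reject H₀: yes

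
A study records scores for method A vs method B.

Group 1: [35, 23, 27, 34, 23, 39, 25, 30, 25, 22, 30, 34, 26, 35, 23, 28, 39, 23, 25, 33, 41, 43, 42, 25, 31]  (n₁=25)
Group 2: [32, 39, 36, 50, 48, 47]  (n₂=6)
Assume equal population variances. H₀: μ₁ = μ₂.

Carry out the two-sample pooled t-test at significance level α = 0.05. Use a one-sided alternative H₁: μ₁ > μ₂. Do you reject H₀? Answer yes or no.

x̄₁=30.440, s₁=6.684, n₁=25
x̄₂=42.000, s₂=7.348, n₂=6
s_p² = [24·6.684² + 5·7.348²]/29 = 46.2814
SE = √(s_p²·(1/25+1/6)) = 3.0927
t = (30.440−42.000)/3.0927 = -3.7378
df = 29
p-value (one-sided, H₁ greater) = 0.99959
At α=0.05: p ≥ α → fail to reject H₀

reject H₀: no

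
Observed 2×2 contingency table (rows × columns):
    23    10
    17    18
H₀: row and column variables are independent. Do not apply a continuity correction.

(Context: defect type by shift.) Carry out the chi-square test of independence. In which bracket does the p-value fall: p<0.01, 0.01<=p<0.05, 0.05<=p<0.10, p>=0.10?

Row totals [33, 35], col totals [40, 28], n=68
χ² = (23−19.41)²/19.41 + (10−13.59)²/13.59 + (17−20.59)²/20.59 + (18−14.41)²/14.41 = 3.1296
df = 1
p-value (upper-tail) = 0.07688
→ bracket: 0.05<=p<0.10

p-value bracket: 0.05<=p<0.10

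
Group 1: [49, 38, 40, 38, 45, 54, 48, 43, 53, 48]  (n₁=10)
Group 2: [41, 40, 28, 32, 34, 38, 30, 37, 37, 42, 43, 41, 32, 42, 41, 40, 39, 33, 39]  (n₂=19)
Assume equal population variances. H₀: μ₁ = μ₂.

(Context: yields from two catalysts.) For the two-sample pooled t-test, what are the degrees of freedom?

df = n₁ + n₂ − 2 = 10 + 19 − 2 = 27

degrees of freedom = 27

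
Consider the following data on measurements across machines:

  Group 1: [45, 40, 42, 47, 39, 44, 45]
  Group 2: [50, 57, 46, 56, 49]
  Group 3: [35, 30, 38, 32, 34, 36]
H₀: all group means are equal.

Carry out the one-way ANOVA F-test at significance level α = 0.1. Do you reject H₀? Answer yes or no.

reject H₀: yes

Group means [43.14, 51.60, 34.17], grand mean 42.500
SSB = Σnᵢ(x̄ᵢ−x̄)² = 833.610; SSW = ΣΣ(x−x̄ᵢ)² = 180.890
MSB = 833.610/2 = 416.8048; MSW = 180.890/15 = 12.0594
F = MSB/MSW = 34.5627
df = (2, 15)
p-value (upper-tail) = 0.00000
At α=0.1: p < α → reject H₀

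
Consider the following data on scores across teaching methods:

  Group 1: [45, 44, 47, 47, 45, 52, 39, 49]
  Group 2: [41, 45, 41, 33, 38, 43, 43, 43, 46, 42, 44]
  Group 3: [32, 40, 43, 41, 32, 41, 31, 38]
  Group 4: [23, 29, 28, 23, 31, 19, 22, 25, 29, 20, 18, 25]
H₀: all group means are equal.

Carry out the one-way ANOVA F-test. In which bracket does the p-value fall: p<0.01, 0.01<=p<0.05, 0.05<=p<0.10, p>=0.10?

p-value bracket: p<0.01

Group means [46.00, 41.73, 37.25, 24.33], grand mean 36.333
SSB = Σnᵢ(x̄ᵢ−x̄)² = 2802.318; SSW = ΣΣ(x−x̄ᵢ)² = 594.348
MSB = 2802.318/3 = 934.1061; MSW = 594.348/35 = 16.9814
F = MSB/MSW = 55.0076
df = (3, 35)
p-value (upper-tail) = 0.00000
→ bracket: p<0.01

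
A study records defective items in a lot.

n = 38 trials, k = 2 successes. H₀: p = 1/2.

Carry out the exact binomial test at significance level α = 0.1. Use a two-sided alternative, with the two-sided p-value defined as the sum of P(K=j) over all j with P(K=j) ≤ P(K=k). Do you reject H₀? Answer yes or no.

Exact binomial: n=38, k=2, p₀=1/2=0.5000
P(X=j) = C(n,j)·p₀^j·(1−p₀)^(n−j); p = Σ P(X=j) over j with P(X=j) ≤ P(X=2)
p-value (two-sided) = 0.00000
At α=0.1: p < α → reject H₀

reject H₀: yes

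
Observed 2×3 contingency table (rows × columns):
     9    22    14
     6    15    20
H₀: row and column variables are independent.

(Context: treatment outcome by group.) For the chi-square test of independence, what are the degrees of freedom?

degrees of freedom = 2

df = (r−1)(c−1) = (2−1)·(3−1) = 2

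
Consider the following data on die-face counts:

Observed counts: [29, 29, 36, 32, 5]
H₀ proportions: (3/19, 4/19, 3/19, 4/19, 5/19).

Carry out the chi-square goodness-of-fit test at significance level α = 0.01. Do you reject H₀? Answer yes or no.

reject H₀: yes

n = 131; E_i = n·p_i = [20.68, 27.58, 20.68, 27.58, 34.47]
χ² = (29−20.68)²/20.68 + (29−27.58)²/27.58 + (36−20.68)²/20.68 + (32−27.58)²/27.58 + (5−34.47)²/34.47 = 40.6648
df = 4
p-value (upper-tail) = 0.00000
At α=0.01: p < α → reject H₀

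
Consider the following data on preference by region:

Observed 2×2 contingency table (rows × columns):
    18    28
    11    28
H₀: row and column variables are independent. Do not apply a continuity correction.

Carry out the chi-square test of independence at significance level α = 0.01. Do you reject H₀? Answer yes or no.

Row totals [46, 39], col totals [29, 56], n=85
χ² = (18−15.69)²/15.69 + (28−30.31)²/30.31 + (11−13.31)²/13.31 + (28−25.69)²/25.69 = 1.1208
df = 1
p-value (upper-tail) = 0.28975
At α=0.01: p ≥ α → fail to reject H₀

reject H₀: no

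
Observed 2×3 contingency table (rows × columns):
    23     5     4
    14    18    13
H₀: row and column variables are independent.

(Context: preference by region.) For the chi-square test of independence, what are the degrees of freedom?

degrees of freedom = 2

df = (r−1)(c−1) = (2−1)·(3−1) = 2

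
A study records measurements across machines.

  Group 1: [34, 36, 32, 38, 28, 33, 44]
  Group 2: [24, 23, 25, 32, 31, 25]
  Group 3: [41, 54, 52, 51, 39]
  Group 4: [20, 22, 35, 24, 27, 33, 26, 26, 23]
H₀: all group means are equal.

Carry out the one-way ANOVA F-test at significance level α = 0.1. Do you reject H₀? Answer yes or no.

Group means [35.00, 26.67, 47.40, 26.22], grand mean 32.519
SSB = Σnᵢ(x̄ᵢ−x̄)² = 1712.652; SSW = ΣΣ(x−x̄ᵢ)² = 612.089
MSB = 1712.652/3 = 570.8840; MSW = 612.089/23 = 26.6126
F = MSB/MSW = 21.4517
df = (3, 23)
p-value (upper-tail) = 0.00000
At α=0.1: p < α → reject H₀

reject H₀: yes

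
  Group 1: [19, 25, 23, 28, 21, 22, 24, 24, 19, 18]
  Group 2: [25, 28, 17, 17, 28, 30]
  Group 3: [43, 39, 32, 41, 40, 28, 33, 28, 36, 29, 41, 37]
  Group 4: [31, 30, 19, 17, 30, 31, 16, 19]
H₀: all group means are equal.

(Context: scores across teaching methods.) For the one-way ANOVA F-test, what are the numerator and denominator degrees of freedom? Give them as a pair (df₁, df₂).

k = 4 groups, N = 36 total
df = (k−1, N−k) = (4−1, 36−4) = (3, 32)

degrees of freedom = [3, 32]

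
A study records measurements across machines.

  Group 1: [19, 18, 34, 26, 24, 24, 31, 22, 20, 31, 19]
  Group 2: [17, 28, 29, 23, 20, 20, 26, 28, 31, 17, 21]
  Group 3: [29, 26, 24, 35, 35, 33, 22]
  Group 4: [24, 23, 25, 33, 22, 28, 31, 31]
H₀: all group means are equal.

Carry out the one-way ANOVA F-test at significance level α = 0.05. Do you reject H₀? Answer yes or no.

Group means [24.36, 23.64, 29.14, 27.12], grand mean 25.649
SSB = Σnᵢ(x̄ᵢ−x̄)² = 165.609; SSW = ΣΣ(x−x̄ᵢ)² = 848.823
MSB = 165.609/3 = 55.2031; MSW = 848.823/33 = 25.7219
F = MSB/MSW = 2.1462
df = (3, 33)
p-value (upper-tail) = 0.11316
At α=0.05: p ≥ α → fail to reject H₀

reject H₀: no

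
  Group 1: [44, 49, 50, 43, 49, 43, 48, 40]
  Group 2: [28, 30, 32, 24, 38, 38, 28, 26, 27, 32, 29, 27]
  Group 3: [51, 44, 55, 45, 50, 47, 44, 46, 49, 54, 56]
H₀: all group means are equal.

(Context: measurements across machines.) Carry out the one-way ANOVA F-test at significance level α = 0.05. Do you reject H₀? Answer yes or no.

reject H₀: yes

Group means [45.75, 29.92, 49.18], grand mean 40.839
SSB = Σnᵢ(x̄ᵢ−x̄)² = 2390.141; SSW = ΣΣ(x−x̄ᵢ)² = 504.053
MSB = 2390.141/2 = 1195.0703; MSW = 504.053/28 = 18.0019
F = MSB/MSW = 66.3858
df = (2, 28)
p-value (upper-tail) = 0.00000
At α=0.05: p < α → reject H₀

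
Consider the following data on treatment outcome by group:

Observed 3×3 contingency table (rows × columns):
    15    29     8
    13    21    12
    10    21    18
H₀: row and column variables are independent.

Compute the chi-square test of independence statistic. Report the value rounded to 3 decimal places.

Row totals [52, 46, 49], col totals [38, 71, 38], n=147
χ² = (15−13.44)²/13.44 + (29−25.12)²/25.12 + (8−13.44)²/13.44 + (13−11.89)²/11.89 + (21−22.22)²/22.22 + (12−11.89)²/11.89 + (10−12.67)²/12.67 + (21−23.67)²/23.67 + (18−12.67)²/12.67 = 6.2632
df = 4

test statistic = 6.263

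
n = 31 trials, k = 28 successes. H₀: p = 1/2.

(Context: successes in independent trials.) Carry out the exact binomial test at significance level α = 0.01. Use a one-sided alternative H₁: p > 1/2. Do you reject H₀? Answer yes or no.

reject H₀: yes

Exact binomial: n=31, k=28, p₀=1/2=0.5000
P(X≥28) from Σ C(n,i)·p₀^i·(1−p₀)^(n−i)
p-value (one-sided, H₁ greater) = 0.00000
At α=0.01: p < α → reject H₀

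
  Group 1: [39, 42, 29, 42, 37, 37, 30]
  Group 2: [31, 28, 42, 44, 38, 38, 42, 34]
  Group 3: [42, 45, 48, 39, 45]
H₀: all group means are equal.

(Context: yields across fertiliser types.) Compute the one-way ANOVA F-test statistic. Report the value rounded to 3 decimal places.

Group means [36.57, 37.12, 43.80], grand mean 38.600
SSB = Σnᵢ(x̄ᵢ−x̄)² = 181.411; SSW = ΣΣ(x−x̄ᵢ)² = 439.389
MSB = 181.411/2 = 90.7054; MSW = 439.389/17 = 25.8464
F = MSB/MSW = 3.5094
df = (2, 17)

test statistic = 3.509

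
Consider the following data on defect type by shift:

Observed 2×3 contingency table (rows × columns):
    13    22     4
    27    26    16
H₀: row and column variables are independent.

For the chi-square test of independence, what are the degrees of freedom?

degrees of freedom = 2

df = (r−1)(c−1) = (2−1)·(3−1) = 2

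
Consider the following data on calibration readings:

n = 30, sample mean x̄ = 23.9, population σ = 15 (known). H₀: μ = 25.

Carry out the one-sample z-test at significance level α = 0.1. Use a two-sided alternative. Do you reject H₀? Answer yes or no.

SE = σ/√n = 15/√30 = 2.7386
z = (x̄−μ₀)/SE = (23.9−25)/2.7386 = -0.4017
p-value (two-sided) = 0.68793
At α=0.1: p ≥ α → fail to reject H₀

reject H₀: no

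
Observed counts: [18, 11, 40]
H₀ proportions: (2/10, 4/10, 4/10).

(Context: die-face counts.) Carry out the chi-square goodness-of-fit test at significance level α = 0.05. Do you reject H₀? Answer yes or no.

reject H₀: yes

n = 69; E_i = n·p_i = [13.80, 27.60, 27.60]
χ² = (18−13.80)²/13.80 + (11−27.60)²/27.60 + (40−27.60)²/27.60 = 16.8333
df = 2
p-value (upper-tail) = 0.00022
At α=0.05: p < α → reject H₀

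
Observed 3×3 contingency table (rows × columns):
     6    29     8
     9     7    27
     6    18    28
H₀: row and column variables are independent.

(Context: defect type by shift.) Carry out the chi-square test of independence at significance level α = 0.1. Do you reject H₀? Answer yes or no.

reject H₀: yes

Row totals [43, 43, 52], col totals [21, 54, 63], n=138
χ² = (6−6.54)²/6.54 + (29−16.83)²/16.83 + (8−19.63)²/19.63 + (9−6.54)²/6.54 + (7−16.83)²/16.83 + (27−19.63)²/19.63 + (6−7.91)²/7.91 + (18−20.35)²/20.35 + (28−23.74)²/23.74 = 26.6691
df = 4
p-value (upper-tail) = 0.00002
At α=0.1: p < α → reject H₀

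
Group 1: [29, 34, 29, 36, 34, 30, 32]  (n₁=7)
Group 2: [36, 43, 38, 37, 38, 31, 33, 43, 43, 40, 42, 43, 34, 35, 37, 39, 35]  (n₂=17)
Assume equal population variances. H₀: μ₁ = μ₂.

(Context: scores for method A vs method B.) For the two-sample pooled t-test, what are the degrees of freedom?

degrees of freedom = 22

df = n₁ + n₂ − 2 = 7 + 17 − 2 = 22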